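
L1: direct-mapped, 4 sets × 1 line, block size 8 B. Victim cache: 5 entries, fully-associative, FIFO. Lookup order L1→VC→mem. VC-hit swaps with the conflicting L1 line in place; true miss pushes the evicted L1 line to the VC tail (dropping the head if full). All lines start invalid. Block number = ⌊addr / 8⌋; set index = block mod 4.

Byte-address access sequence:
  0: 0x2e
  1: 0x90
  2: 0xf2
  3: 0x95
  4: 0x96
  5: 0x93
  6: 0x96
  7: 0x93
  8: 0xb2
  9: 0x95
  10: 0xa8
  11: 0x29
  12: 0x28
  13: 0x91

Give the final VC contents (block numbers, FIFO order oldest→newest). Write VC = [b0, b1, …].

0: 0x2e (blk 5, set 1) → MISS  vc=[]
1: 0x90 (blk 18, set 2) → MISS  vc=[]
2: 0xf2 (blk 30, set 2) → MISS  vc=[18]
3: 0x95 (blk 18, set 2) → VC-HIT  vc=[30]
4: 0x96 (blk 18, set 2) → L1-HIT  vc=[30]
5: 0x93 (blk 18, set 2) → L1-HIT  vc=[30]
6: 0x96 (blk 18, set 2) → L1-HIT  vc=[30]
7: 0x93 (blk 18, set 2) → L1-HIT  vc=[30]
8: 0xb2 (blk 22, set 2) → MISS  vc=[30, 18]
9: 0x95 (blk 18, set 2) → VC-HIT  vc=[30, 22]
10: 0xa8 (blk 21, set 1) → MISS  vc=[30, 22, 5]
11: 0x29 (blk 5, set 1) → VC-HIT  vc=[30, 22, 21]
12: 0x28 (blk 5, set 1) → L1-HIT  vc=[30, 22, 21]
13: 0x91 (blk 18, set 2) → L1-HIT  vc=[30, 22, 21]

VC = [30, 22, 21]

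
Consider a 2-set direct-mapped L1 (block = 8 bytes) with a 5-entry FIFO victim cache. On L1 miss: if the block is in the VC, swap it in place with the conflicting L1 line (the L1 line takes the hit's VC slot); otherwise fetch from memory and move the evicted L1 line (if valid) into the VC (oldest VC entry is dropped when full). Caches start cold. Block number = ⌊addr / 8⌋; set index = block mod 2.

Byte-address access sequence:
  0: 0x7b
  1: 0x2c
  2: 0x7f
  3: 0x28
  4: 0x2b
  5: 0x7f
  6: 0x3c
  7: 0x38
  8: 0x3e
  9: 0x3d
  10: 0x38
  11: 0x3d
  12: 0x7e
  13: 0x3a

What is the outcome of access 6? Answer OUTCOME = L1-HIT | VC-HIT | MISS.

  [0] addr=0x7b blk=15 s=1: MISS | VC []
  [1] addr=0x2c blk=5 s=1: MISS | VC [15]
  [2] addr=0x7f blk=15 s=1: VC-HIT | VC [5]
  [3] addr=0x28 blk=5 s=1: VC-HIT | VC [15]
  [4] addr=0x2b blk=5 s=1: L1-HIT | VC [15]
  [5] addr=0x7f blk=15 s=1: VC-HIT | VC [5]
  [6] addr=0x3c blk=7 s=1: MISS | VC [5, 15]
  [7] addr=0x38 blk=7 s=1: L1-HIT | VC [5, 15]
  [8] addr=0x3e blk=7 s=1: L1-HIT | VC [5, 15]
  [9] addr=0x3d blk=7 s=1: L1-HIT | VC [5, 15]
  [10] addr=0x38 blk=7 s=1: L1-HIT | VC [5, 15]
  [11] addr=0x3d blk=7 s=1: L1-HIT | VC [5, 15]
  [12] addr=0x7e blk=15 s=1: VC-HIT | VC [5, 7]
  [13] addr=0x3a blk=7 s=1: VC-HIT | VC [5, 15]

OUTCOME = MISS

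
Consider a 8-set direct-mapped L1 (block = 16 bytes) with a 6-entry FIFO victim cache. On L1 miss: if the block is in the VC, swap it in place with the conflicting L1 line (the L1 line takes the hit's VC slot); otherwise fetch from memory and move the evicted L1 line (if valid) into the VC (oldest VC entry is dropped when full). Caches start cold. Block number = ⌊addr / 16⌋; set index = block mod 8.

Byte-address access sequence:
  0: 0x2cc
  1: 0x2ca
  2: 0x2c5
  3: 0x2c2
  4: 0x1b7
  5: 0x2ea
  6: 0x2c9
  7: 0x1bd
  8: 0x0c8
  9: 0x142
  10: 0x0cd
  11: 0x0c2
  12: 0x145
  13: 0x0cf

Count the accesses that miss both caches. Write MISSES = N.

MISSES = 5

  [0] addr=0x2cc blk=44 s=4: MISS | VC []
  [1] addr=0x2ca blk=44 s=4: L1-HIT | VC []
  [2] addr=0x2c5 blk=44 s=4: L1-HIT | VC []
  [3] addr=0x2c2 blk=44 s=4: L1-HIT | VC []
  [4] addr=0x1b7 blk=27 s=3: MISS | VC []
  [5] addr=0x2ea blk=46 s=6: MISS | VC []
  [6] addr=0x2c9 blk=44 s=4: L1-HIT | VC []
  [7] addr=0x1bd blk=27 s=3: L1-HIT | VC []
  [8] addr=0xc8 blk=12 s=4: MISS | VC [44]
  [9] addr=0x142 blk=20 s=4: MISS | VC [44, 12]
  [10] addr=0xcd blk=12 s=4: VC-HIT | VC [44, 20]
  [11] addr=0xc2 blk=12 s=4: L1-HIT | VC [44, 20]
  [12] addr=0x145 blk=20 s=4: VC-HIT | VC [44, 12]
  [13] addr=0xcf blk=12 s=4: VC-HIT | VC [44, 20]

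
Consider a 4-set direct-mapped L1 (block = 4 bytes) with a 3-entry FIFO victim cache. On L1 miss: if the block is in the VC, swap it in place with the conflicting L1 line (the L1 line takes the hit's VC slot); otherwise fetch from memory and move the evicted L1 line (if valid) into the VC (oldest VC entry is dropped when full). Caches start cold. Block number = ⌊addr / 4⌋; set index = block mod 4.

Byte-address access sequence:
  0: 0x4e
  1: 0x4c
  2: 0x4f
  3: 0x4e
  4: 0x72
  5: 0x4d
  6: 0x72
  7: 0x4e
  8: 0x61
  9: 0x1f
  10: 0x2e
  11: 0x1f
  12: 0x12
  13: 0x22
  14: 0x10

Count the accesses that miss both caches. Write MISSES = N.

0: 0x4e (blk 19, set 3) → MISS  vc=[]
1: 0x4c (blk 19, set 3) → L1-HIT  vc=[]
2: 0x4f (blk 19, set 3) → L1-HIT  vc=[]
3: 0x4e (blk 19, set 3) → L1-HIT  vc=[]
4: 0x72 (blk 28, set 0) → MISS  vc=[]
5: 0x4d (blk 19, set 3) → L1-HIT  vc=[]
6: 0x72 (blk 28, set 0) → L1-HIT  vc=[]
7: 0x4e (blk 19, set 3) → L1-HIT  vc=[]
8: 0x61 (blk 24, set 0) → MISS  vc=[28]
9: 0x1f (blk 7, set 3) → MISS  vc=[28, 19]
10: 0x2e (blk 11, set 3) → MISS  vc=[28, 19, 7]
11: 0x1f (blk 7, set 3) → VC-HIT  vc=[28, 19, 11]
12: 0x12 (blk 4, set 0) → MISS  vc=[19, 11, 24]
13: 0x22 (blk 8, set 0) → MISS  vc=[11, 24, 4]
14: 0x10 (blk 4, set 0) → VC-HIT  vc=[11, 24, 8]

MISSES = 7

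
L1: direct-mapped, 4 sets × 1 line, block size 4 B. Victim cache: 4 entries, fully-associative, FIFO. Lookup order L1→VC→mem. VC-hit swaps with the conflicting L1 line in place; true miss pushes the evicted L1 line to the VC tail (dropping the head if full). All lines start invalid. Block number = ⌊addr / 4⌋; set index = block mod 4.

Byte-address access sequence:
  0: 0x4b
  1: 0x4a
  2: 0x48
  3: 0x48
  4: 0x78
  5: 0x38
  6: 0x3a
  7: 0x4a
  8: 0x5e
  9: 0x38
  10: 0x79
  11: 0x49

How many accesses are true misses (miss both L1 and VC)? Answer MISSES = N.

#0 0x4b→b18/s2 MISS; vc=[]
#1 0x4a→b18/s2 L1-HIT; vc=[]
#2 0x48→b18/s2 L1-HIT; vc=[]
#3 0x48→b18/s2 L1-HIT; vc=[]
#4 0x78→b30/s2 MISS; vc=[18]
#5 0x38→b14/s2 MISS; vc=[18,30]
#6 0x3a→b14/s2 L1-HIT; vc=[18,30]
#7 0x4a→b18/s2 VC-HIT; vc=[14,30]
#8 0x5e→b23/s3 MISS; vc=[14,30]
#9 0x38→b14/s2 VC-HIT; vc=[18,30]
#10 0x79→b30/s2 VC-HIT; vc=[18,14]
#11 0x49→b18/s2 VC-HIT; vc=[30,14]

MISSES = 4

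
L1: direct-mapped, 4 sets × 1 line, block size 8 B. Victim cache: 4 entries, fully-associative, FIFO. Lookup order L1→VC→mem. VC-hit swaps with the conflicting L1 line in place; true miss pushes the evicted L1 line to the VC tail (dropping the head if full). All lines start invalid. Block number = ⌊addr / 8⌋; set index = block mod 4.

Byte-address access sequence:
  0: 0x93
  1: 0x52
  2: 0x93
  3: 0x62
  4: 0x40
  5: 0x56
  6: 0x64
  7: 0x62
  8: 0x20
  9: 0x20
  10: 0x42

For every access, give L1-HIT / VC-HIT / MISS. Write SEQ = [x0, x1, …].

SEQ = [MISS, MISS, VC-HIT, MISS, MISS, VC-HIT, VC-HIT, L1-HIT, MISS, L1-HIT, VC-HIT]

0: 0x93 (blk 18, set 2) → MISS  vc=[]
1: 0x52 (blk 10, set 2) → MISS  vc=[18]
2: 0x93 (blk 18, set 2) → VC-HIT  vc=[10]
3: 0x62 (blk 12, set 0) → MISS  vc=[10]
4: 0x40 (blk 8, set 0) → MISS  vc=[10, 12]
5: 0x56 (blk 10, set 2) → VC-HIT  vc=[18, 12]
6: 0x64 (blk 12, set 0) → VC-HIT  vc=[18, 8]
7: 0x62 (blk 12, set 0) → L1-HIT  vc=[18, 8]
8: 0x20 (blk 4, set 0) → MISS  vc=[18, 8, 12]
9: 0x20 (blk 4, set 0) → L1-HIT  vc=[18, 8, 12]
10: 0x42 (blk 8, set 0) → VC-HIT  vc=[18, 4, 12]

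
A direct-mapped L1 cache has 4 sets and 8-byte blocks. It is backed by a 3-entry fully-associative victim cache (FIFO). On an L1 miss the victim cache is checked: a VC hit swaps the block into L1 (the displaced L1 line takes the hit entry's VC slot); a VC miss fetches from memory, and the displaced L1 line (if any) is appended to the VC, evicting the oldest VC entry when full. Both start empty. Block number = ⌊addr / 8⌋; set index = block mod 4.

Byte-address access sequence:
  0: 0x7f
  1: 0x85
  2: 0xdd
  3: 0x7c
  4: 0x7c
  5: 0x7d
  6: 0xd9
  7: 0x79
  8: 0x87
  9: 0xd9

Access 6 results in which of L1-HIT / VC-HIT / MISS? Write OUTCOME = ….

OUTCOME = VC-HIT

#0 0x7f→b15/s3 MISS; vc=[]
#1 0x85→b16/s0 MISS; vc=[]
#2 0xdd→b27/s3 MISS; vc=[15]
#3 0x7c→b15/s3 VC-HIT; vc=[27]
#4 0x7c→b15/s3 L1-HIT; vc=[27]
#5 0x7d→b15/s3 L1-HIT; vc=[27]
#6 0xd9→b27/s3 VC-HIT; vc=[15]
#7 0x79→b15/s3 VC-HIT; vc=[27]
#8 0x87→b16/s0 L1-HIT; vc=[27]
#9 0xd9→b27/s3 VC-HIT; vc=[15]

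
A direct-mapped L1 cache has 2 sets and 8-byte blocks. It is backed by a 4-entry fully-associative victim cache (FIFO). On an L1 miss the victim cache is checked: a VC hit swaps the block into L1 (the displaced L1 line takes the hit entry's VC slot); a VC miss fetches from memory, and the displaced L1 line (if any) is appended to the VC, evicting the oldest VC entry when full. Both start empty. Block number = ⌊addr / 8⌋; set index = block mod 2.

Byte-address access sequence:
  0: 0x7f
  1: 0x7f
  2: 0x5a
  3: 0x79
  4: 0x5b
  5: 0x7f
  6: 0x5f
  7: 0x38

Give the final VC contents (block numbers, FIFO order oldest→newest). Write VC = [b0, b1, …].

  [0] addr=0x7f blk=15 s=1: MISS | VC []
  [1] addr=0x7f blk=15 s=1: L1-HIT | VC []
  [2] addr=0x5a blk=11 s=1: MISS | VC [15]
  [3] addr=0x79 blk=15 s=1: VC-HIT | VC [11]
  [4] addr=0x5b blk=11 s=1: VC-HIT | VC [15]
  [5] addr=0x7f blk=15 s=1: VC-HIT | VC [11]
  [6] addr=0x5f blk=11 s=1: VC-HIT | VC [15]
  [7] addr=0x38 blk=7 s=1: MISS | VC [15, 11]

VC = [15, 11]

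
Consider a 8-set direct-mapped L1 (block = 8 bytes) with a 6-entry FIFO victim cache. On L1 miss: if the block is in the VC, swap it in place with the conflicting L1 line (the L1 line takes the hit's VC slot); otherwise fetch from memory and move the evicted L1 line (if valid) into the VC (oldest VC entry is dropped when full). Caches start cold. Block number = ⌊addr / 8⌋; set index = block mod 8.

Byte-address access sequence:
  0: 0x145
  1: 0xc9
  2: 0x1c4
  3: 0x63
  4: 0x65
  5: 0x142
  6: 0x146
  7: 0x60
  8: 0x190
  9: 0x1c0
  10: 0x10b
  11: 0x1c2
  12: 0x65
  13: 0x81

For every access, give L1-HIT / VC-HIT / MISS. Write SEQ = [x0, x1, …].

SEQ = [MISS, MISS, MISS, MISS, L1-HIT, VC-HIT, L1-HIT, L1-HIT, MISS, VC-HIT, MISS, L1-HIT, L1-HIT, MISS]

0: 0x145 (blk 40, set 0) → MISS  vc=[]
1: 0xc9 (blk 25, set 1) → MISS  vc=[]
2: 0x1c4 (blk 56, set 0) → MISS  vc=[40]
3: 0x63 (blk 12, set 4) → MISS  vc=[40]
4: 0x65 (blk 12, set 4) → L1-HIT  vc=[40]
5: 0x142 (blk 40, set 0) → VC-HIT  vc=[56]
6: 0x146 (blk 40, set 0) → L1-HIT  vc=[56]
7: 0x60 (blk 12, set 4) → L1-HIT  vc=[56]
8: 0x190 (blk 50, set 2) → MISS  vc=[56]
9: 0x1c0 (blk 56, set 0) → VC-HIT  vc=[40]
10: 0x10b (blk 33, set 1) → MISS  vc=[40, 25]
11: 0x1c2 (blk 56, set 0) → L1-HIT  vc=[40, 25]
12: 0x65 (blk 12, set 4) → L1-HIT  vc=[40, 25]
13: 0x81 (blk 16, set 0) → MISS  vc=[40, 25, 56]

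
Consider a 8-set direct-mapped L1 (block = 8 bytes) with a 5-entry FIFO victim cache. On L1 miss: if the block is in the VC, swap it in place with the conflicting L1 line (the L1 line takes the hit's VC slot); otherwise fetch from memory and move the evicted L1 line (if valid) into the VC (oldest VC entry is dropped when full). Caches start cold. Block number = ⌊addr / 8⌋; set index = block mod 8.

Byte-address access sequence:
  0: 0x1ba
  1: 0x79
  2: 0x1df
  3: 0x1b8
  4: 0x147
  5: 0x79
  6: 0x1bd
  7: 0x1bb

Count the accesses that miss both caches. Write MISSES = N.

  [0] addr=0x1ba blk=55 s=7: MISS | VC []
  [1] addr=0x79 blk=15 s=7: MISS | VC [55]
  [2] addr=0x1df blk=59 s=3: MISS | VC [55]
  [3] addr=0x1b8 blk=55 s=7: VC-HIT | VC [15]
  [4] addr=0x147 blk=40 s=0: MISS | VC [15]
  [5] addr=0x79 blk=15 s=7: VC-HIT | VC [55]
  [6] addr=0x1bd blk=55 s=7: VC-HIT | VC [15]
  [7] addr=0x1bb blk=55 s=7: L1-HIT | VC [15]

MISSES = 4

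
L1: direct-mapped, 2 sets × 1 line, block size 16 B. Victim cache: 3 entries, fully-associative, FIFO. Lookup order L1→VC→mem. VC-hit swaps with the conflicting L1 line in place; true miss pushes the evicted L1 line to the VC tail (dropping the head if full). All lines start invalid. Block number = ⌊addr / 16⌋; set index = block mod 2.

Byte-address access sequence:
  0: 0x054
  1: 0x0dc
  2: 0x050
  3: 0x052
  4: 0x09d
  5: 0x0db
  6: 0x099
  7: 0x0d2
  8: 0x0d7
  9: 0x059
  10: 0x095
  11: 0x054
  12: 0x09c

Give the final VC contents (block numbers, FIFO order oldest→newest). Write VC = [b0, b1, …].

#0 0x54→b5/s1 MISS; vc=[]
#1 0xdc→b13/s1 MISS; vc=[5]
#2 0x50→b5/s1 VC-HIT; vc=[13]
#3 0x52→b5/s1 L1-HIT; vc=[13]
#4 0x9d→b9/s1 MISS; vc=[13,5]
#5 0xdb→b13/s1 VC-HIT; vc=[9,5]
#6 0x99→b9/s1 VC-HIT; vc=[13,5]
#7 0xd2→b13/s1 VC-HIT; vc=[9,5]
#8 0xd7→b13/s1 L1-HIT; vc=[9,5]
#9 0x59→b5/s1 VC-HIT; vc=[9,13]
#10 0x95→b9/s1 VC-HIT; vc=[5,13]
#11 0x54→b5/s1 VC-HIT; vc=[9,13]
#12 0x9c→b9/s1 VC-HIT; vc=[5,13]

VC = [5, 13]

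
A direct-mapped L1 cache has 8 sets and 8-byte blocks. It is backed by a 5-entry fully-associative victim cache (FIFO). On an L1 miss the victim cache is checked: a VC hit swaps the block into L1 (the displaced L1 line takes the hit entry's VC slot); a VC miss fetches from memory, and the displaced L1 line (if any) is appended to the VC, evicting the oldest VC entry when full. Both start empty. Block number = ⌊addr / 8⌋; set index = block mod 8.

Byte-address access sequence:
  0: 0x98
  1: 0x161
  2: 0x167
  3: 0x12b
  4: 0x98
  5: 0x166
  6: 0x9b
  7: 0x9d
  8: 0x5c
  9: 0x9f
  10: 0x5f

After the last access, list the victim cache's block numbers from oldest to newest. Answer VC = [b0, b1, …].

#0 0x98→b19/s3 MISS; vc=[]
#1 0x161→b44/s4 MISS; vc=[]
#2 0x167→b44/s4 L1-HIT; vc=[]
#3 0x12b→b37/s5 MISS; vc=[]
#4 0x98→b19/s3 L1-HIT; vc=[]
#5 0x166→b44/s4 L1-HIT; vc=[]
#6 0x9b→b19/s3 L1-HIT; vc=[]
#7 0x9d→b19/s3 L1-HIT; vc=[]
#8 0x5c→b11/s3 MISS; vc=[19]
#9 0x9f→b19/s3 VC-HIT; vc=[11]
#10 0x5f→b11/s3 VC-HIT; vc=[19]

VC = [19]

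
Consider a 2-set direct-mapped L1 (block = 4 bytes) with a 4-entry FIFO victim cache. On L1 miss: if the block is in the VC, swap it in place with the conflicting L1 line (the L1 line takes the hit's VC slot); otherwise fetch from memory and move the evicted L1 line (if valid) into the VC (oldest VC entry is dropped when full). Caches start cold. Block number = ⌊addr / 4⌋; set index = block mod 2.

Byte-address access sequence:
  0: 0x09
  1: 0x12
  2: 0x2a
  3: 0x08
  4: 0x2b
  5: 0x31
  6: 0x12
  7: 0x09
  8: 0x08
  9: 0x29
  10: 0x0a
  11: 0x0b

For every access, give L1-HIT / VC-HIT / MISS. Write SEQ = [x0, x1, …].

  [0] addr=0x9 blk=2 s=0: MISS | VC []
  [1] addr=0x12 blk=4 s=0: MISS | VC [2]
  [2] addr=0x2a blk=10 s=0: MISS | VC [2, 4]
  [3] addr=0x8 blk=2 s=0: VC-HIT | VC [10, 4]
  [4] addr=0x2b blk=10 s=0: VC-HIT | VC [2, 4]
  [5] addr=0x31 blk=12 s=0: MISS | VC [2, 4, 10]
  [6] addr=0x12 blk=4 s=0: VC-HIT | VC [2, 12, 10]
  [7] addr=0x9 blk=2 s=0: VC-HIT | VC [4, 12, 10]
  [8] addr=0x8 blk=2 s=0: L1-HIT | VC [4, 12, 10]
  [9] addr=0x29 blk=10 s=0: VC-HIT | VC [4, 12, 2]
  [10] addr=0xa blk=2 s=0: VC-HIT | VC [4, 12, 10]
  [11] addr=0xb blk=2 s=0: L1-HIT | VC [4, 12, 10]

SEQ = [MISS, MISS, MISS, VC-HIT, VC-HIT, MISS, VC-HIT, VC-HIT, L1-HIT, VC-HIT, VC-HIT, L1-HIT]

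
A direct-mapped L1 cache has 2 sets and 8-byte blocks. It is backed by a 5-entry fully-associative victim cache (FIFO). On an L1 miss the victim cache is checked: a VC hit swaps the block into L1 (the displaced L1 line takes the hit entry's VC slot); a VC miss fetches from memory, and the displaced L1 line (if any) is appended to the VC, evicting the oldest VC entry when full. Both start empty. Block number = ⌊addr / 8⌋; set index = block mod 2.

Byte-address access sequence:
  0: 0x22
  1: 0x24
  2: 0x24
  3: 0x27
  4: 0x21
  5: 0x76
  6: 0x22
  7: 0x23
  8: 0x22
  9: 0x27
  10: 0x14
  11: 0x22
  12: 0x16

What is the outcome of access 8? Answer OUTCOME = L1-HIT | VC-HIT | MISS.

0: 0x22 (blk 4, set 0) → MISS  vc=[]
1: 0x24 (blk 4, set 0) → L1-HIT  vc=[]
2: 0x24 (blk 4, set 0) → L1-HIT  vc=[]
3: 0x27 (blk 4, set 0) → L1-HIT  vc=[]
4: 0x21 (blk 4, set 0) → L1-HIT  vc=[]
5: 0x76 (blk 14, set 0) → MISS  vc=[4]
6: 0x22 (blk 4, set 0) → VC-HIT  vc=[14]
7: 0x23 (blk 4, set 0) → L1-HIT  vc=[14]
8: 0x22 (blk 4, set 0) → L1-HIT  vc=[14]
9: 0x27 (blk 4, set 0) → L1-HIT  vc=[14]
10: 0x14 (blk 2, set 0) → MISS  vc=[14, 4]
11: 0x22 (blk 4, set 0) → VC-HIT  vc=[14, 2]
12: 0x16 (blk 2, set 0) → VC-HIT  vc=[14, 4]

OUTCOME = L1-HIT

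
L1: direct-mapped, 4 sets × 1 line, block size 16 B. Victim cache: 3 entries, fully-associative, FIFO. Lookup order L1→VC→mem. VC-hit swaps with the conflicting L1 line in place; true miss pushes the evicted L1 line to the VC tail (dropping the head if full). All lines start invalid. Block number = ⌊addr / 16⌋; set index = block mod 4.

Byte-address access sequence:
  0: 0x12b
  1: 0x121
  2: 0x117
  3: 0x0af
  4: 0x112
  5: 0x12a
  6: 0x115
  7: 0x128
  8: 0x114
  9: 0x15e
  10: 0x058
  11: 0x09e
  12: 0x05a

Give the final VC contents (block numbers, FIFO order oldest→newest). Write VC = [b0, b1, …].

  [0] addr=0x12b blk=18 s=2: MISS | VC []
  [1] addr=0x121 blk=18 s=2: L1-HIT | VC []
  [2] addr=0x117 blk=17 s=1: MISS | VC []
  [3] addr=0xaf blk=10 s=2: MISS | VC [18]
  [4] addr=0x112 blk=17 s=1: L1-HIT | VC [18]
  [5] addr=0x12a blk=18 s=2: VC-HIT | VC [10]
  [6] addr=0x115 blk=17 s=1: L1-HIT | VC [10]
  [7] addr=0x128 blk=18 s=2: L1-HIT | VC [10]
  [8] addr=0x114 blk=17 s=1: L1-HIT | VC [10]
  [9] addr=0x15e blk=21 s=1: MISS | VC [10, 17]
  [10] addr=0x58 blk=5 s=1: MISS | VC [10, 17, 21]
  [11] addr=0x9e blk=9 s=1: MISS | VC [17, 21, 5]
  [12] addr=0x5a blk=5 s=1: VC-HIT | VC [17, 21, 9]

VC = [17, 21, 9]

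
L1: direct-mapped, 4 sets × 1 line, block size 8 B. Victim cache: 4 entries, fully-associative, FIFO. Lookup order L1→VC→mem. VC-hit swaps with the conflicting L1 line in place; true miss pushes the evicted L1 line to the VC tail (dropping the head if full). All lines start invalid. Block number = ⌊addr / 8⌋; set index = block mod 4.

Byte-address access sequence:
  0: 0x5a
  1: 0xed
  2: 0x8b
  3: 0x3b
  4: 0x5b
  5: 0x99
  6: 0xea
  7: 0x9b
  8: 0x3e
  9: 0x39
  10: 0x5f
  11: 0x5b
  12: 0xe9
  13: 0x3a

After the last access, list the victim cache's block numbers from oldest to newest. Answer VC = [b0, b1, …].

  [0] addr=0x5a blk=11 s=3: MISS | VC []
  [1] addr=0xed blk=29 s=1: MISS | VC []
  [2] addr=0x8b blk=17 s=1: MISS | VC [29]
  [3] addr=0x3b blk=7 s=3: MISS | VC [29, 11]
  [4] addr=0x5b blk=11 s=3: VC-HIT | VC [29, 7]
  [5] addr=0x99 blk=19 s=3: MISS | VC [29, 7, 11]
  [6] addr=0xea blk=29 s=1: VC-HIT | VC [17, 7, 11]
  [7] addr=0x9b blk=19 s=3: L1-HIT | VC [17, 7, 11]
  [8] addr=0x3e blk=7 s=3: VC-HIT | VC [17, 19, 11]
  [9] addr=0x39 blk=7 s=3: L1-HIT | VC [17, 19, 11]
  [10] addr=0x5f blk=11 s=3: VC-HIT | VC [17, 19, 7]
  [11] addr=0x5b blk=11 s=3: L1-HIT | VC [17, 19, 7]
  [12] addr=0xe9 blk=29 s=1: L1-HIT | VC [17, 19, 7]
  [13] addr=0x3a blk=7 s=3: VC-HIT | VC [17, 19, 11]

VC = [17, 19, 11]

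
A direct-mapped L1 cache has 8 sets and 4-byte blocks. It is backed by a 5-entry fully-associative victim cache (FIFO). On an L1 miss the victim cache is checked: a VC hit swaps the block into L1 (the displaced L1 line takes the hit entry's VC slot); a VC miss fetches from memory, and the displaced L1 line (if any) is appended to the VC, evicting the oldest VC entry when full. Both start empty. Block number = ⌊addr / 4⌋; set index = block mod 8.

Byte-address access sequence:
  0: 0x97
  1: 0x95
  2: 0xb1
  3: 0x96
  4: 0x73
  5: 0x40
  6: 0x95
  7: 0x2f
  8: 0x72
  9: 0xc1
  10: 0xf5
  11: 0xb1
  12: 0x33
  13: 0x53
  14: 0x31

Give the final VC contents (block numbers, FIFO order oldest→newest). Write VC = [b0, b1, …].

0: 0x97 (blk 37, set 5) → MISS  vc=[]
1: 0x95 (blk 37, set 5) → L1-HIT  vc=[]
2: 0xb1 (blk 44, set 4) → MISS  vc=[]
3: 0x96 (blk 37, set 5) → L1-HIT  vc=[]
4: 0x73 (blk 28, set 4) → MISS  vc=[44]
5: 0x40 (blk 16, set 0) → MISS  vc=[44]
6: 0x95 (blk 37, set 5) → L1-HIT  vc=[44]
7: 0x2f (blk 11, set 3) → MISS  vc=[44]
8: 0x72 (blk 28, set 4) → L1-HIT  vc=[44]
9: 0xc1 (blk 48, set 0) → MISS  vc=[44, 16]
10: 0xf5 (blk 61, set 5) → MISS  vc=[44, 16, 37]
11: 0xb1 (blk 44, set 4) → VC-HIT  vc=[28, 16, 37]
12: 0x33 (blk 12, set 4) → MISS  vc=[28, 16, 37, 44]
13: 0x53 (blk 20, set 4) → MISS  vc=[28, 16, 37, 44, 12]
14: 0x31 (blk 12, set 4) → VC-HIT  vc=[28, 16, 37, 44, 20]

VC = [28, 16, 37, 44, 20]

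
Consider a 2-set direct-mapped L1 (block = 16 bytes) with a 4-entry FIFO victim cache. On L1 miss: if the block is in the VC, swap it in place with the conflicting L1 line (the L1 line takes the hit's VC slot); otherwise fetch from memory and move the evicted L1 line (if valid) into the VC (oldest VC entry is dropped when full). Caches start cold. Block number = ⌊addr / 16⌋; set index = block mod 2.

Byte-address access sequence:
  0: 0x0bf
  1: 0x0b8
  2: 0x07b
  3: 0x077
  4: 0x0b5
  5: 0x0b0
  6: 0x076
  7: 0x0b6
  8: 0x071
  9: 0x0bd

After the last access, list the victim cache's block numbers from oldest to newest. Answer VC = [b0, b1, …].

VC = [7]

  [0] addr=0xbf blk=11 s=1: MISS | VC []
  [1] addr=0xb8 blk=11 s=1: L1-HIT | VC []
  [2] addr=0x7b blk=7 s=1: MISS | VC [11]
  [3] addr=0x77 blk=7 s=1: L1-HIT | VC [11]
  [4] addr=0xb5 blk=11 s=1: VC-HIT | VC [7]
  [5] addr=0xb0 blk=11 s=1: L1-HIT | VC [7]
  [6] addr=0x76 blk=7 s=1: VC-HIT | VC [11]
  [7] addr=0xb6 blk=11 s=1: VC-HIT | VC [7]
  [8] addr=0x71 blk=7 s=1: VC-HIT | VC [11]
  [9] addr=0xbd blk=11 s=1: VC-HIT | VC [7]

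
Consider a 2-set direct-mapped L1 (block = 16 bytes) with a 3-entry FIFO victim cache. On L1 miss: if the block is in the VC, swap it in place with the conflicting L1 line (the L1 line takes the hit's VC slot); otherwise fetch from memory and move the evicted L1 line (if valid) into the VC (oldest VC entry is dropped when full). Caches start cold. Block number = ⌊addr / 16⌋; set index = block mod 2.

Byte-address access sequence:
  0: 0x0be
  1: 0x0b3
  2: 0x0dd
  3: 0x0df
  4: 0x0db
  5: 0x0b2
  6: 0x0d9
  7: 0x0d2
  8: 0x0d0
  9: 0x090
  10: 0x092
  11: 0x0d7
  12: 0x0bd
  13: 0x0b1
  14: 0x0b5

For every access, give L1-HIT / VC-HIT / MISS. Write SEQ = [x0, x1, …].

SEQ = [MISS, L1-HIT, MISS, L1-HIT, L1-HIT, VC-HIT, VC-HIT, L1-HIT, L1-HIT, MISS, L1-HIT, VC-HIT, VC-HIT, L1-HIT, L1-HIT]

  [0] addr=0xbe blk=11 s=1: MISS | VC []
  [1] addr=0xb3 blk=11 s=1: L1-HIT | VC []
  [2] addr=0xdd blk=13 s=1: MISS | VC [11]
  [3] addr=0xdf blk=13 s=1: L1-HIT | VC [11]
  [4] addr=0xdb blk=13 s=1: L1-HIT | VC [11]
  [5] addr=0xb2 blk=11 s=1: VC-HIT | VC [13]
  [6] addr=0xd9 blk=13 s=1: VC-HIT | VC [11]
  [7] addr=0xd2 blk=13 s=1: L1-HIT | VC [11]
  [8] addr=0xd0 blk=13 s=1: L1-HIT | VC [11]
  [9] addr=0x90 blk=9 s=1: MISS | VC [11, 13]
  [10] addr=0x92 blk=9 s=1: L1-HIT | VC [11, 13]
  [11] addr=0xd7 blk=13 s=1: VC-HIT | VC [11, 9]
  [12] addr=0xbd blk=11 s=1: VC-HIT | VC [13, 9]
  [13] addr=0xb1 blk=11 s=1: L1-HIT | VC [13, 9]
  [14] addr=0xb5 blk=11 s=1: L1-HIT | VC [13, 9]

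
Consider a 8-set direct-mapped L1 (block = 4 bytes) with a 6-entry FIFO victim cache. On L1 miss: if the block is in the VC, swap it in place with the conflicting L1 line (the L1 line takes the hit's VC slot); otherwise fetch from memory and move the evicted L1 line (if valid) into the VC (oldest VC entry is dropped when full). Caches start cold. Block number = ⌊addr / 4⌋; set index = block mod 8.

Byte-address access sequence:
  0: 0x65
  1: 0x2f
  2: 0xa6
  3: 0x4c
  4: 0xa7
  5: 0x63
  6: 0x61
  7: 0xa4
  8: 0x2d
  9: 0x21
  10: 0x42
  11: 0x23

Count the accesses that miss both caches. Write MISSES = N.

0: 0x65 (blk 25, set 1) → MISS  vc=[]
1: 0x2f (blk 11, set 3) → MISS  vc=[]
2: 0xa6 (blk 41, set 1) → MISS  vc=[25]
3: 0x4c (blk 19, set 3) → MISS  vc=[25, 11]
4: 0xa7 (blk 41, set 1) → L1-HIT  vc=[25, 11]
5: 0x63 (blk 24, set 0) → MISS  vc=[25, 11]
6: 0x61 (blk 24, set 0) → L1-HIT  vc=[25, 11]
7: 0xa4 (blk 41, set 1) → L1-HIT  vc=[25, 11]
8: 0x2d (blk 11, set 3) → VC-HIT  vc=[25, 19]
9: 0x21 (blk 8, set 0) → MISS  vc=[25, 19, 24]
10: 0x42 (blk 16, set 0) → MISS  vc=[25, 19, 24, 8]
11: 0x23 (blk 8, set 0) → VC-HIT  vc=[25, 19, 24, 16]

MISSES = 7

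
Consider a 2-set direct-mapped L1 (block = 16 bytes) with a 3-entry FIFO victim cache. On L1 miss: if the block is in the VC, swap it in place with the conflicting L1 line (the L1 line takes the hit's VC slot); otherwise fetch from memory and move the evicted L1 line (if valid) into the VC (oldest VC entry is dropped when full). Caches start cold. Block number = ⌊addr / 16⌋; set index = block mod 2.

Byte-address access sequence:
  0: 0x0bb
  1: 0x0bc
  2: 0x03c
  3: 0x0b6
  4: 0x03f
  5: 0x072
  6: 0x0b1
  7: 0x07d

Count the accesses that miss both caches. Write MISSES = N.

MISSES = 3

0: 0xbb (blk 11, set 1) → MISS  vc=[]
1: 0xbc (blk 11, set 1) → L1-HIT  vc=[]
2: 0x3c (blk 3, set 1) → MISS  vc=[11]
3: 0xb6 (blk 11, set 1) → VC-HIT  vc=[3]
4: 0x3f (blk 3, set 1) → VC-HIT  vc=[11]
5: 0x72 (blk 7, set 1) → MISS  vc=[11, 3]
6: 0xb1 (blk 11, set 1) → VC-HIT  vc=[7, 3]
7: 0x7d (blk 7, set 1) → VC-HIT  vc=[11, 3]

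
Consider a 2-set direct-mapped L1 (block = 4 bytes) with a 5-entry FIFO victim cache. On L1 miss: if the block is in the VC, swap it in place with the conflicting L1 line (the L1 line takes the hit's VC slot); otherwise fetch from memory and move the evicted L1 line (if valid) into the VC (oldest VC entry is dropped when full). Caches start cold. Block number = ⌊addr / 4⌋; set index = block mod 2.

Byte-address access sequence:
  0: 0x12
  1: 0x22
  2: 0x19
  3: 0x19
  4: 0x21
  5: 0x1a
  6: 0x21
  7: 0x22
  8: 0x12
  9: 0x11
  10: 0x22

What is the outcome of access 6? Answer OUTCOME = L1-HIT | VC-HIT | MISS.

  [0] addr=0x12 blk=4 s=0: MISS | VC []
  [1] addr=0x22 blk=8 s=0: MISS | VC [4]
  [2] addr=0x19 blk=6 s=0: MISS | VC [4, 8]
  [3] addr=0x19 blk=6 s=0: L1-HIT | VC [4, 8]
  [4] addr=0x21 blk=8 s=0: VC-HIT | VC [4, 6]
  [5] addr=0x1a blk=6 s=0: VC-HIT | VC [4, 8]
  [6] addr=0x21 blk=8 s=0: VC-HIT | VC [4, 6]
  [7] addr=0x22 blk=8 s=0: L1-HIT | VC [4, 6]
  [8] addr=0x12 blk=4 s=0: VC-HIT | VC [8, 6]
  [9] addr=0x11 blk=4 s=0: L1-HIT | VC [8, 6]
  [10] addr=0x22 blk=8 s=0: VC-HIT | VC [4, 6]

OUTCOME = VC-HIT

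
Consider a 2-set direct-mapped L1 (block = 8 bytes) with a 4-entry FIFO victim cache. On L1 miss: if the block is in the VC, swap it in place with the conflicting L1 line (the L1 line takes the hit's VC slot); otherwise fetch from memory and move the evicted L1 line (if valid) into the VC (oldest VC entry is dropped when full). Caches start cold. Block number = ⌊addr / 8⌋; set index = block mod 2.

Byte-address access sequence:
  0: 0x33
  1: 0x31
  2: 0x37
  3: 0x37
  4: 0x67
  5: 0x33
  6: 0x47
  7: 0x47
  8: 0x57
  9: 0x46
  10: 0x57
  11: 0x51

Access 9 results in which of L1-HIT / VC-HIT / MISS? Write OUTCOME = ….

0: 0x33 (blk 6, set 0) → MISS  vc=[]
1: 0x31 (blk 6, set 0) → L1-HIT  vc=[]
2: 0x37 (blk 6, set 0) → L1-HIT  vc=[]
3: 0x37 (blk 6, set 0) → L1-HIT  vc=[]
4: 0x67 (blk 12, set 0) → MISS  vc=[6]
5: 0x33 (blk 6, set 0) → VC-HIT  vc=[12]
6: 0x47 (blk 8, set 0) → MISS  vc=[12, 6]
7: 0x47 (blk 8, set 0) → L1-HIT  vc=[12, 6]
8: 0x57 (blk 10, set 0) → MISS  vc=[12, 6, 8]
9: 0x46 (blk 8, set 0) → VC-HIT  vc=[12, 6, 10]
10: 0x57 (blk 10, set 0) → VC-HIT  vc=[12, 6, 8]
11: 0x51 (blk 10, set 0) → L1-HIT  vc=[12, 6, 8]

OUTCOME = VC-HIT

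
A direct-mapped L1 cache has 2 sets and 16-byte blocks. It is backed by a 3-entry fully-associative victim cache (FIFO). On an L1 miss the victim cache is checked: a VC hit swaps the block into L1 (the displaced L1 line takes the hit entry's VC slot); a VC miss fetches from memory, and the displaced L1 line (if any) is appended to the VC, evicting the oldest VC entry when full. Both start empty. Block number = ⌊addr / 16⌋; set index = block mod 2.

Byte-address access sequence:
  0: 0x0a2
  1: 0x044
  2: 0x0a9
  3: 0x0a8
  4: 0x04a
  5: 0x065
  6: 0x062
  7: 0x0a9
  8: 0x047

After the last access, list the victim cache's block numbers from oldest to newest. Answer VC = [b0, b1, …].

#0 0xa2→b10/s0 MISS; vc=[]
#1 0x44→b4/s0 MISS; vc=[10]
#2 0xa9→b10/s0 VC-HIT; vc=[4]
#3 0xa8→b10/s0 L1-HIT; vc=[4]
#4 0x4a→b4/s0 VC-HIT; vc=[10]
#5 0x65→b6/s0 MISS; vc=[10,4]
#6 0x62→b6/s0 L1-HIT; vc=[10,4]
#7 0xa9→b10/s0 VC-HIT; vc=[6,4]
#8 0x47→b4/s0 VC-HIT; vc=[6,10]

VC = [6, 10]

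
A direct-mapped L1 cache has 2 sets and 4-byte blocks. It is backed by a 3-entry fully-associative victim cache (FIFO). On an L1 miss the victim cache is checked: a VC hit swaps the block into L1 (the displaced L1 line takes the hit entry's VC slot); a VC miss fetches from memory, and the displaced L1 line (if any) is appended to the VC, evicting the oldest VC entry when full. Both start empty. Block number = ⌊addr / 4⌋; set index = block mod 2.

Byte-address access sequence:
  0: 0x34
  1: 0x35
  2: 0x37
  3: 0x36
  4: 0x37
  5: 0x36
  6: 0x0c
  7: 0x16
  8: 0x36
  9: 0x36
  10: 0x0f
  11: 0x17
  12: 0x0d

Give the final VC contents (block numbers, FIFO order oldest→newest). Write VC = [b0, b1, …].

VC = [5, 13]

0: 0x34 (blk 13, set 1) → MISS  vc=[]
1: 0x35 (blk 13, set 1) → L1-HIT  vc=[]
2: 0x37 (blk 13, set 1) → L1-HIT  vc=[]
3: 0x36 (blk 13, set 1) → L1-HIT  vc=[]
4: 0x37 (blk 13, set 1) → L1-HIT  vc=[]
5: 0x36 (blk 13, set 1) → L1-HIT  vc=[]
6: 0xc (blk 3, set 1) → MISS  vc=[13]
7: 0x16 (blk 5, set 1) → MISS  vc=[13, 3]
8: 0x36 (blk 13, set 1) → VC-HIT  vc=[5, 3]
9: 0x36 (blk 13, set 1) → L1-HIT  vc=[5, 3]
10: 0xf (blk 3, set 1) → VC-HIT  vc=[5, 13]
11: 0x17 (blk 5, set 1) → VC-HIT  vc=[3, 13]
12: 0xd (blk 3, set 1) → VC-HIT  vc=[5, 13]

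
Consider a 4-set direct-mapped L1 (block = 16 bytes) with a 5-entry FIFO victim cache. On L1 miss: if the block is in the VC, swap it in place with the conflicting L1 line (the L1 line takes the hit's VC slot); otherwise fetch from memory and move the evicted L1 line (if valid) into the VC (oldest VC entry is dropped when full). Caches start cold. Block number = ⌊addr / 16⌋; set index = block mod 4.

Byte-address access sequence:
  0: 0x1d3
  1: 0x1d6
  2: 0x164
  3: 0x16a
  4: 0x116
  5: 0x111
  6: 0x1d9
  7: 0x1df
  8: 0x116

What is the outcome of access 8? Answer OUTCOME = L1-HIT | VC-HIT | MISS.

OUTCOME = VC-HIT

  [0] addr=0x1d3 blk=29 s=1: MISS | VC []
  [1] addr=0x1d6 blk=29 s=1: L1-HIT | VC []
  [2] addr=0x164 blk=22 s=2: MISS | VC []
  [3] addr=0x16a blk=22 s=2: L1-HIT | VC []
  [4] addr=0x116 blk=17 s=1: MISS | VC [29]
  [5] addr=0x111 blk=17 s=1: L1-HIT | VC [29]
  [6] addr=0x1d9 blk=29 s=1: VC-HIT | VC [17]
  [7] addr=0x1df blk=29 s=1: L1-HIT | VC [17]
  [8] addr=0x116 blk=17 s=1: VC-HIT | VC [29]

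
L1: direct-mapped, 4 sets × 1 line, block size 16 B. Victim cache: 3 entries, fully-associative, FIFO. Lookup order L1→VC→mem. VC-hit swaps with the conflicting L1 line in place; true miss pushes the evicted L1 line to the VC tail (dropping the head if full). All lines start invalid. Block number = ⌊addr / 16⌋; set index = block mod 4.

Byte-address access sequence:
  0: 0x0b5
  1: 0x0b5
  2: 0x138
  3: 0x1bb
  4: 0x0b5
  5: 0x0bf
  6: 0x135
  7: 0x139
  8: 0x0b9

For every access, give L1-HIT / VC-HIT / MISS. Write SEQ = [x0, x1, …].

#0 0xb5→b11/s3 MISS; vc=[]
#1 0xb5→b11/s3 L1-HIT; vc=[]
#2 0x138→b19/s3 MISS; vc=[11]
#3 0x1bb→b27/s3 MISS; vc=[11,19]
#4 0xb5→b11/s3 VC-HIT; vc=[27,19]
#5 0xbf→b11/s3 L1-HIT; vc=[27,19]
#6 0x135→b19/s3 VC-HIT; vc=[27,11]
#7 0x139→b19/s3 L1-HIT; vc=[27,11]
#8 0xb9→b11/s3 VC-HIT; vc=[27,19]

SEQ = [MISS, L1-HIT, MISS, MISS, VC-HIT, L1-HIT, VC-HIT, L1-HIT, VC-HIT]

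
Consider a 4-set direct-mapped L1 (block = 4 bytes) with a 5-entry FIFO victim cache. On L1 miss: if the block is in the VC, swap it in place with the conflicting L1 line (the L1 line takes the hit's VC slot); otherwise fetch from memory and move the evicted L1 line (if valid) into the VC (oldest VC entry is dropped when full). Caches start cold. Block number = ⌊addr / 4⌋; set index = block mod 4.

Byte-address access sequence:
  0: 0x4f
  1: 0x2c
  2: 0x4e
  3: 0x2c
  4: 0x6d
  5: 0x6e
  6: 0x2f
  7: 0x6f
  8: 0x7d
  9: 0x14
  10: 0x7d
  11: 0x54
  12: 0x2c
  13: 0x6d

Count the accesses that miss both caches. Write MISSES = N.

  [0] addr=0x4f blk=19 s=3: MISS | VC []
  [1] addr=0x2c blk=11 s=3: MISS | VC [19]
  [2] addr=0x4e blk=19 s=3: VC-HIT | VC [11]
  [3] addr=0x2c blk=11 s=3: VC-HIT | VC [19]
  [4] addr=0x6d blk=27 s=3: MISS | VC [19, 11]
  [5] addr=0x6e blk=27 s=3: L1-HIT | VC [19, 11]
  [6] addr=0x2f blk=11 s=3: VC-HIT | VC [19, 27]
  [7] addr=0x6f blk=27 s=3: VC-HIT | VC [19, 11]
  [8] addr=0x7d blk=31 s=3: MISS | VC [19, 11, 27]
  [9] addr=0x14 blk=5 s=1: MISS | VC [19, 11, 27]
  [10] addr=0x7d blk=31 s=3: L1-HIT | VC [19, 11, 27]
  [11] addr=0x54 blk=21 s=1: MISS | VC [19, 11, 27, 5]
  [12] addr=0x2c blk=11 s=3: VC-HIT | VC [19, 31, 27, 5]
  [13] addr=0x6d blk=27 s=3: VC-HIT | VC [19, 31, 11, 5]

MISSES = 6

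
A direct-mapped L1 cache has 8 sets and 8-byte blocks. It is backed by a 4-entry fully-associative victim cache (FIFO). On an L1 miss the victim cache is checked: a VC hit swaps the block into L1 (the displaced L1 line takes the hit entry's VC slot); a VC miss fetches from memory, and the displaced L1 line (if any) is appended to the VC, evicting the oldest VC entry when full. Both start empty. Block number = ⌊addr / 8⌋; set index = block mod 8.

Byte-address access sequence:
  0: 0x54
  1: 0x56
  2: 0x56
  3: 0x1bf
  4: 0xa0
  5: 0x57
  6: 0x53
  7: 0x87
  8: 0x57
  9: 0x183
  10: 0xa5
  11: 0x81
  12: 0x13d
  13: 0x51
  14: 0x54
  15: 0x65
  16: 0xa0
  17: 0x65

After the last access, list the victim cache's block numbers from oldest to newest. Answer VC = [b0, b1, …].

#0 0x54→b10/s2 MISS; vc=[]
#1 0x56→b10/s2 L1-HIT; vc=[]
#2 0x56→b10/s2 L1-HIT; vc=[]
#3 0x1bf→b55/s7 MISS; vc=[]
#4 0xa0→b20/s4 MISS; vc=[]
#5 0x57→b10/s2 L1-HIT; vc=[]
#6 0x53→b10/s2 L1-HIT; vc=[]
#7 0x87→b16/s0 MISS; vc=[]
#8 0x57→b10/s2 L1-HIT; vc=[]
#9 0x183→b48/s0 MISS; vc=[16]
#10 0xa5→b20/s4 L1-HIT; vc=[16]
#11 0x81→b16/s0 VC-HIT; vc=[48]
#12 0x13d→b39/s7 MISS; vc=[48,55]
#13 0x51→b10/s2 L1-HIT; vc=[48,55]
#14 0x54→b10/s2 L1-HIT; vc=[48,55]
#15 0x65→b12/s4 MISS; vc=[48,55,20]
#16 0xa0→b20/s4 VC-HIT; vc=[48,55,12]
#17 0x65→b12/s4 VC-HIT; vc=[48,55,20]

VC = [48, 55, 20]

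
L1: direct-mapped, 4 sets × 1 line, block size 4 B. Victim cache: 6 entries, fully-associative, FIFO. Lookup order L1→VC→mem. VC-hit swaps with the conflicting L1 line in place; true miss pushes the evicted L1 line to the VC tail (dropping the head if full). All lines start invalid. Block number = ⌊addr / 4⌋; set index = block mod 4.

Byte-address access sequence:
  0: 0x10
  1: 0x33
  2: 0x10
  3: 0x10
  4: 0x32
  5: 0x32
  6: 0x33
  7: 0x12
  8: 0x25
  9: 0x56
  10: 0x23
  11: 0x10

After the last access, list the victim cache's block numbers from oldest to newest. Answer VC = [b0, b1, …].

VC = [12, 9, 8]

  [0] addr=0x10 blk=4 s=0: MISS | VC []
  [1] addr=0x33 blk=12 s=0: MISS | VC [4]
  [2] addr=0x10 blk=4 s=0: VC-HIT | VC [12]
  [3] addr=0x10 blk=4 s=0: L1-HIT | VC [12]
  [4] addr=0x32 blk=12 s=0: VC-HIT | VC [4]
  [5] addr=0x32 blk=12 s=0: L1-HIT | VC [4]
  [6] addr=0x33 blk=12 s=0: L1-HIT | VC [4]
  [7] addr=0x12 blk=4 s=0: VC-HIT | VC [12]
  [8] addr=0x25 blk=9 s=1: MISS | VC [12]
  [9] addr=0x56 blk=21 s=1: MISS | VC [12, 9]
  [10] addr=0x23 blk=8 s=0: MISS | VC [12, 9, 4]
  [11] addr=0x10 blk=4 s=0: VC-HIT | VC [12, 9, 8]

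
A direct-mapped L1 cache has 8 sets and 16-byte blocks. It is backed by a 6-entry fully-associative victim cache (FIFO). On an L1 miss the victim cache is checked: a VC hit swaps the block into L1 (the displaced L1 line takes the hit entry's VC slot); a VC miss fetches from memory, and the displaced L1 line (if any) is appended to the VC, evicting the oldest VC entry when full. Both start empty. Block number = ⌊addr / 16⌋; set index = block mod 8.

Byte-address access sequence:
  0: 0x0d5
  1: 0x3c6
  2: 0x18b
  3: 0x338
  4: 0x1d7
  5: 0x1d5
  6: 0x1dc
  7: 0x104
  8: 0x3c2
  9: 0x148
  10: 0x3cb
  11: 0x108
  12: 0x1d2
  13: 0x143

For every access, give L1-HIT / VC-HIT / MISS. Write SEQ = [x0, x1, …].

0: 0xd5 (blk 13, set 5) → MISS  vc=[]
1: 0x3c6 (blk 60, set 4) → MISS  vc=[]
2: 0x18b (blk 24, set 0) → MISS  vc=[]
3: 0x338 (blk 51, set 3) → MISS  vc=[]
4: 0x1d7 (blk 29, set 5) → MISS  vc=[13]
5: 0x1d5 (blk 29, set 5) → L1-HIT  vc=[13]
6: 0x1dc (blk 29, set 5) → L1-HIT  vc=[13]
7: 0x104 (blk 16, set 0) → MISS  vc=[13, 24]
8: 0x3c2 (blk 60, set 4) → L1-HIT  vc=[13, 24]
9: 0x148 (blk 20, set 4) → MISS  vc=[13, 24, 60]
10: 0x3cb (blk 60, set 4) → VC-HIT  vc=[13, 24, 20]
11: 0x108 (blk 16, set 0) → L1-HIT  vc=[13, 24, 20]
12: 0x1d2 (blk 29, set 5) → L1-HIT  vc=[13, 24, 20]
13: 0x143 (blk 20, set 4) → VC-HIT  vc=[13, 24, 60]

SEQ = [MISS, MISS, MISS, MISS, MISS, L1-HIT, L1-HIT, MISS, L1-HIT, MISS, VC-HIT, L1-HIT, L1-HIT, VC-HIT]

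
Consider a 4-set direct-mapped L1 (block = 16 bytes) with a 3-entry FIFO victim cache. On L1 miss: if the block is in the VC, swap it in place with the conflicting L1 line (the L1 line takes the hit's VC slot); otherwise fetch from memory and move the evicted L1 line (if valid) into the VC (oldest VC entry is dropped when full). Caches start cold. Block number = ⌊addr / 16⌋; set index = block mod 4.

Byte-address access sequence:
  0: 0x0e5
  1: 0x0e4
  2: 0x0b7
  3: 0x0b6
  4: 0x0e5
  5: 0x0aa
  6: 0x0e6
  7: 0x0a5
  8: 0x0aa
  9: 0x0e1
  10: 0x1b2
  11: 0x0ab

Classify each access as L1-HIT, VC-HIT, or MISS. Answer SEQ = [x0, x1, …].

#0 0xe5→b14/s2 MISS; vc=[]
#1 0xe4→b14/s2 L1-HIT; vc=[]
#2 0xb7→b11/s3 MISS; vc=[]
#3 0xb6→b11/s3 L1-HIT; vc=[]
#4 0xe5→b14/s2 L1-HIT; vc=[]
#5 0xaa→b10/s2 MISS; vc=[14]
#6 0xe6→b14/s2 VC-HIT; vc=[10]
#7 0xa5→b10/s2 VC-HIT; vc=[14]
#8 0xaa→b10/s2 L1-HIT; vc=[14]
#9 0xe1→b14/s2 VC-HIT; vc=[10]
#10 0x1b2→b27/s3 MISS; vc=[10,11]
#11 0xab→b10/s2 VC-HIT; vc=[14,11]

SEQ = [MISS, L1-HIT, MISS, L1-HIT, L1-HIT, MISS, VC-HIT, VC-HIT, L1-HIT, VC-HIT, MISS, VC-HIT]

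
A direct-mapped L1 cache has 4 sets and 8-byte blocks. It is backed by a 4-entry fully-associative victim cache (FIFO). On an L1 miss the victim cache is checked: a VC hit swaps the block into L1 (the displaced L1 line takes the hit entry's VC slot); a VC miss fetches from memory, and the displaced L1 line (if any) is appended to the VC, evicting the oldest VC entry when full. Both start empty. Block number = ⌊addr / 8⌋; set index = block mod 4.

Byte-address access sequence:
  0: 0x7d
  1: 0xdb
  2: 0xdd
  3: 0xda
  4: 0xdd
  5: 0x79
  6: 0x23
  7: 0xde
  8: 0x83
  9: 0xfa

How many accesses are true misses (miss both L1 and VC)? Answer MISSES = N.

MISSES = 5

0: 0x7d (blk 15, set 3) → MISS  vc=[]
1: 0xdb (blk 27, set 3) → MISS  vc=[15]
2: 0xdd (blk 27, set 3) → L1-HIT  vc=[15]
3: 0xda (blk 27, set 3) → L1-HIT  vc=[15]
4: 0xdd (blk 27, set 3) → L1-HIT  vc=[15]
5: 0x79 (blk 15, set 3) → VC-HIT  vc=[27]
6: 0x23 (blk 4, set 0) → MISS  vc=[27]
7: 0xde (blk 27, set 3) → VC-HIT  vc=[15]
8: 0x83 (blk 16, set 0) → MISS  vc=[15, 4]
9: 0xfa (blk 31, set 3) → MISS  vc=[15, 4, 27]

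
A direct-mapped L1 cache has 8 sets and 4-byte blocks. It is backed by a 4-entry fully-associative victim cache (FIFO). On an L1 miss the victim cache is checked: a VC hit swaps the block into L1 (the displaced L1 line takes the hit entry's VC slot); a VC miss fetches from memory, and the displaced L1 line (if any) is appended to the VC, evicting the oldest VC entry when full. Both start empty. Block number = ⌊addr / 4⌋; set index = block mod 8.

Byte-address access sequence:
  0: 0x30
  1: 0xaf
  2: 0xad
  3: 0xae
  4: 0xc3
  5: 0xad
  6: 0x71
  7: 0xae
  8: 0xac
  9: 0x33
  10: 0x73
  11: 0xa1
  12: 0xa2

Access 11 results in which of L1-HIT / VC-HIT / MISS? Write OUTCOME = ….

#0 0x30→b12/s4 MISS; vc=[]
#1 0xaf→b43/s3 MISS; vc=[]
#2 0xad→b43/s3 L1-HIT; vc=[]
#3 0xae→b43/s3 L1-HIT; vc=[]
#4 0xc3→b48/s0 MISS; vc=[]
#5 0xad→b43/s3 L1-HIT; vc=[]
#6 0x71→b28/s4 MISS; vc=[12]
#7 0xae→b43/s3 L1-HIT; vc=[12]
#8 0xac→b43/s3 L1-HIT; vc=[12]
#9 0x33→b12/s4 VC-HIT; vc=[28]
#10 0x73→b28/s4 VC-HIT; vc=[12]
#11 0xa1→b40/s0 MISS; vc=[12,48]
#12 0xa2→b40/s0 L1-HIT; vc=[12,48]

OUTCOME = MISS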